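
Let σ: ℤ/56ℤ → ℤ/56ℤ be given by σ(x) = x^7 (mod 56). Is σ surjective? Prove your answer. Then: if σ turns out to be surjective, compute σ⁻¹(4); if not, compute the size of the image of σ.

σ(0) = 0^7 = 0.
σ(14): Repeated squaring mod 56: 14^1 ≡ 14, 14^2 ≡ 14² = 196 ≡ 28, 14^4 ≡ 28² = 784 ≡ 0. Since 7 = 4 + 2 + 1, 14^7 ≡ 0·28·14: 0·28 = 0, then 0·14 = 0. So 14^7 ≡ 0 (mod 56).
So σ(0) = σ(14) = 0 while 0 ≠ 14, therefore σ is not injective.
A non-injective map from the 56-element set ℤ/56ℤ to itself takes at most 55 distinct values, so it cannot be surjective. So σ is not surjective.
Since σ is not surjective, we determine |image(σ)|. Computing x^7 mod 56 for each x (by repeated squaring, reducing mod 56 at every step), the values σ(0), σ(1), …, σ(55) are: 0, 1, 16, 3, 32, 5, 48, 7, 8, 9, 24, 11, 40, 13, 0, 15, 16, 17, 32, 19, 48, 21, 8, 23, 24, 25, 40, 27, 0, 29, 16, 31, 32, 33, 48, 35, 8, 37, 24, 39, 40, 41, 0, 43, 16, 45, 32, 47, 48, 49, 8, 51, 24, 53, 40, 55.
The distinct values are {0, 1, 3, 5, 7, 8, 9, 11, 13, 15, 16, 17, 19, 21, 23, 24, 25, 27, 29, 31, 32, 33, 35, 37, 39, 40, 41, 43, 45, 47, 48, 49, 51, 53, 55}; there are 35 of them.

35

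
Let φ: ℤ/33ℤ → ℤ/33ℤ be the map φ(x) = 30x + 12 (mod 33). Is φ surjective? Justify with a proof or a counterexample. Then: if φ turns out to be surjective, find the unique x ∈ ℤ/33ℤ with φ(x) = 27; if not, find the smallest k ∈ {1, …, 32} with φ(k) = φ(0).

Recall: surjectivity means every element of the codomain has a preimage under φ.
Since gcd(30, 33) = 3, we have 30x ≡ 0 (mod 3) for all x, so φ(x) ≡ 0 (mod 3).
But 1 ≢ 0 (mod 3), so 1 ∈ ℤ/33ℤ has no preimage. Hence φ is not surjective.
Since φ is not surjective, we find the least positive k with φ(k) = φ(0): this means 30k ≡ 0 (mod 33), i.e. 33 ∣ 30k. Since gcd(30, 33) = 3, dividing through by 3 this holds exactly when 11 ∣ 10k, and as gcd(10, 11) = 1, exactly when 11 ∣ k.
The smallest positive such k is 11.

11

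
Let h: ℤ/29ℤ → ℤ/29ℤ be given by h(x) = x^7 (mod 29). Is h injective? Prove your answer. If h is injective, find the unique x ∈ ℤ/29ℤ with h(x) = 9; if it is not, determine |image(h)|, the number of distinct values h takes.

5

h(2): Repeated squaring mod 29: 2^1 ≡ 2, 2^2 ≡ 2² = 4, 2^4 ≡ 4² = 16. Since 7 = 4 + 2 + 1, 2^7 ≡ 16·4·2: 16·4 = 64 ≡ 6, then 6·2 = 12. So 2^7 ≡ 12 (mod 29).
h(3): Repeated squaring mod 29: 3^1 ≡ 3, 3^2 ≡ 3² = 9, 3^4 ≡ 9² = 81 ≡ 23. Since 7 = 4 + 2 + 1, 3^7 ≡ 23·9·3: 23·9 = 207 ≡ 4, then 4·3 = 12. So 3^7 ≡ 12 (mod 29).
So h(2) = h(3) = 12 while 2 ≠ 3, so h is not injective.
Since h is not injective, we determine |image(h)|. Computing x^7 mod 29 for each x (by repeated squaring, reducing mod 29 at every step), the values h(0), h(1), …, h(28) are: 0, 1, 12, 12, 28, 28, 28, 1, 17, 28, 17, 12, 17, 28, 12, 17, 1, 12, 17, 12, 1, 12, 28, 1, 1, 1, 17, 17, 28.
The distinct values are {0, 1, 12, 17, 28}; there are 5 of them.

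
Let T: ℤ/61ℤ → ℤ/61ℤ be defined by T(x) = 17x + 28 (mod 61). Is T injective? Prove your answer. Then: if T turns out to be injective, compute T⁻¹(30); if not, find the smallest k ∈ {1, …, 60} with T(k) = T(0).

Suppose T(a) = T(b) in ℤ/61ℤ. Then 17a + 28 ≡ 17b + 28 (mod 61), so 17(a − b) ≡ 0 (mod 61).
Since gcd(17, 61) = 1, 17 is invertible modulo 61, thus a − b ≡ 0 (mod 61), i.e. a = b.
Hence T is injective.
We now compute 17⁻¹ mod 61 explicitly. Euclid's algorithm: 61 = 3·17 + 10, 17 = 1·10 + 7, 10 = 1·7 + 3, 7 = 2·3 + 1; back-substituting gives 1 = 18·17 − 5·61, so 17⁻¹ ≡ 18 (mod 61).
Since T is injective, we compute T⁻¹(30): solve 17x + 28 ≡ 30 (mod 61), i.e. 17x ≡ 2 (mod 61).
Multiplying by 17⁻¹ = 18 gives x ≡ 18·2 = 36 ≡ 36 (mod 61).
Check: T(36) = 17·36 + 28 = 640 = 10·61 + 30 ≡ 30 (mod 61).

36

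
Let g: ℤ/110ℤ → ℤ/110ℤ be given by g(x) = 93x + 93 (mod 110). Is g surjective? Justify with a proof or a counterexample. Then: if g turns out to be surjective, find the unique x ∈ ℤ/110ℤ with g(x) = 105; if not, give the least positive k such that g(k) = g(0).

64

Since gcd(93, 110) = 1, 93 is invertible modulo 110. Euclid's algorithm: 110 = 1·93 + 17, 93 = 5·17 + 8, 17 = 2·8 + 1; back-substituting gives 1 = 97·93 − 82·110, so 93⁻¹ ≡ 97 (mod 110).
Then y ↦ 97(y − 93) is a two-sided inverse to g, so every y ∈ ℤ/110ℤ has a preimage.
So g is surjective.
Since g is surjective, we compute g⁻¹(105): solve 93x + 93 ≡ 105 (mod 110), i.e. 93x ≡ 12 (mod 110).
Multiplying by 93⁻¹ = 97 gives x ≡ 97·12 = 1164 = 10·110 + 64 ≡ 64 (mod 110).
Check: g(64) = 93·64 + 93 = 6045 = 54·110 + 105 ≡ 105 (mod 110).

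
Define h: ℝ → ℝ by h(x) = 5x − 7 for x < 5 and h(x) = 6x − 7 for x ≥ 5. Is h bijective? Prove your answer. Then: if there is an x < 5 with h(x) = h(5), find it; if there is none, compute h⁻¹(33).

20/3

Both pieces are strictly increasing (slopes 5 and 6), so each is injective on its own interval.
The left piece maps (−∞, 5) onto (−∞, 18); the right piece maps [5, ∞) onto [23, ∞).
The images leave a gap (18 has no preimage), so h is not surjective, hence not bijective.
Because the two images are disjoint, no x < 5 has h(x) = h(5), so we compute h⁻¹(33): 33 lies in [23, ∞), so solve 6x − 7 = 33: x = (33 + 7)/6 = 20/3.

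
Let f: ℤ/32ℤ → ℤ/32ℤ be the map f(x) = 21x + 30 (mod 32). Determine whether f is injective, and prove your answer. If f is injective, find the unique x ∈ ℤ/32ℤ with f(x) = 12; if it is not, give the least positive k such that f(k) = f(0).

If f(u) = f(v), then 21u ≡ 21v (mod 32). Because gcd(21, 32) = 1, we may cancel 21 to get u ≡ v (mod 32).
Hence f is injective.
We now compute 21⁻¹ mod 32 explicitly. Euclid's algorithm: 32 = 1·21 + 11, 21 = 1·11 + 10, 11 = 1·10 + 1; back-substituting gives 1 = 29·21 − 19·32, so 21⁻¹ ≡ 29 (mod 32).
Since f is injective, we find f⁻¹(12): we need 21x ≡ 12 − 30 ≡ 14 (mod 32). Using 21⁻¹ = 29: x ≡ 29·14 = 406 = 12·32 + 22, so x = 22.
Check: f(22) = 21·22 + 30 = 492 = 15·32 + 12 ≡ 12 (mod 32).

22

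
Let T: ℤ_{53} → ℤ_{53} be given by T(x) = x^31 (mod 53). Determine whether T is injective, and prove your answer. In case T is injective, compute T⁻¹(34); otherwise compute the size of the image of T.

Since 53 is prime, the nonzero elements of ℤ_{53} form a cyclic group of order 52.
As gcd(31, 52) = 1, raising to the 31st power is a bijection on this group: if x_1^31 ≡ x_2^31 then (x_1x_2^{−1})^31 = 1, and the only element of order dividing gcd(31, 52) = 1 is 1, so x_1 = x_2.
With T(0) = 0 this makes T injective on all of ℤ_{53}, hence bijective (finite equal-size domain and codomain). In particular T is injective.
Since T is injective, we find the preimage of 34. The inverse of x ↦ x^31 on (ℤ_{53})^× is x ↦ x^47, because 31·47 = 1457 = 28·52 + 1 ≡ 1 (mod 52) and x^{52} = 1 for x ≠ 0 (Fermat). So T⁻¹(34) = 34^47 mod 53.
Repeated squaring mod 53: 34^1 ≡ 34, 34^2 ≡ 34² = 1156 ≡ 43, 34^4 ≡ 43² = 1849 ≡ 47, 34^8 ≡ 47² = 2209 ≡ 36, 34^16 ≡ 36² = 1296 ≡ 24, 34^32 ≡ 24² = 576 ≡ 46. Since 47 = 32 + 8 + 4 + 2 + 1, 34^47 ≡ 46·36·47·43·34: 46·36 = 1656 ≡ 13, then 13·47 = 611 ≡ 28, then 28·43 = 1204 ≡ 38, then 38·34 = 1292 ≡ 20. So 34^47 ≡ 20 (mod 53).
Hence T⁻¹(34) = 20.

20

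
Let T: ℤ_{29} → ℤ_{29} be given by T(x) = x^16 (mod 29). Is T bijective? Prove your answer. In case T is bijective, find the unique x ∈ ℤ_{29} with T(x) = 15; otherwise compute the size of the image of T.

T(2): Repeated squaring mod 29: 2^1 ≡ 2, 2^2 ≡ 2² = 4, 2^4 ≡ 4² = 16, 2^8 ≡ 16² = 256 ≡ 24, 2^16 ≡ 24² = 576 ≡ 25. So 2^16 ≡ 25 (mod 29).
T(5): Repeated squaring mod 29: 5^1 ≡ 5, 5^2 ≡ 5² = 25, 5^4 ≡ 25² = 625 ≡ 16, 5^8 ≡ 16² = 256 ≡ 24, 5^16 ≡ 24² = 576 ≡ 25. So 5^16 ≡ 25 (mod 29).
So T(2) = T(5) = 25 while 2 ≠ 5, so T is not injective, hence not bijective.
Since T is not bijective, we determine |image(T)|. Computing x^16 mod 29 for each x (by repeated squaring, reducing mod 29 at every step), the values T(0), T(1), …, T(28) are: 0, 1, 25, 20, 16, 25, 7, 20, 23, 23, 16, 24, 1, 24, 7, 7, 24, 1, 24, 16, 23, 23, 20, 7, 25, 16, 20, 25, 1.
The distinct values are {0, 1, 7, 16, 20, 23, 24, 25}; there are 8 of them.

8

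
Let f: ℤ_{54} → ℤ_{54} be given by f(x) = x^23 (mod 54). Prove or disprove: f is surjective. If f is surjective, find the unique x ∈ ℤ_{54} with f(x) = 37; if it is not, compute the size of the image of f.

f(0) = 0^23 = 0.
f(6): Repeated squaring mod 54: 6^1 ≡ 6, 6^2 ≡ 6² = 36, 6^4 ≡ 36² = 1296 ≡ 0, 6^8 ≡ 0² = 0, 6^16 ≡ 0² = 0. Since 23 = 16 + 4 + 2 + 1, 6^23 ≡ 0·0·36·6: 0·0 = 0, then 0·36 = 0, then 0·6 = 0. So 6^23 ≡ 0 (mod 54).
So f(0) = f(6) = 0 while 0 ≠ 6, thus f is not injective.
A non-injective map from the 54-element set ℤ_{54} to itself takes at most 53 distinct values, so it cannot be surjective. Thus f is not surjective.
Since f is not surjective, we determine |image(f)|. Computing x^23 mod 54 for each x (by repeated squaring, reducing mod 54 at every step), the values f(0), f(1), …, f(53) are: 0, 1, 32, 27, 52, 47, 0, 13, 44, 27, 46, 23, 0, 43, 38, 27, 4, 35, 0, 37, 14, 27, 34, 29, 0, 49, 26, 27, 28, 5, 0, 25, 20, 27, 40, 17, 0, 19, 50, 27, 16, 11, 0, 31, 8, 27, 10, 41, 0, 7, 2, 27, 22, 53.
The distinct values are {0, 1, 2, 4, 5, 7, 8, 10, 11, 13, 14, 16, 17, 19, 20, 22, 23, 25, 26, 27, 28, 29, 31, 32, 34, 35, 37, 38, 40, 41, 43, 44, 46, 47, 49, 50, 52, 53}; there are 38 of them.

38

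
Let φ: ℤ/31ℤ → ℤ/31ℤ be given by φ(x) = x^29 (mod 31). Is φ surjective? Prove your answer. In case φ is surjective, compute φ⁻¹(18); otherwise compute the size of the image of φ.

19

Since 31 is prime, the nonzero elements of ℤ/31ℤ form a cyclic group of order 30.
As gcd(29, 30) = 1, raising to the 29th power is a bijection on this group: if a^29 ≡ b^29 then (ab^{−1})^29 = 1, and the only element of order dividing gcd(29, 30) = 1 is 1, so a = b.
With φ(0) = 0 this makes φ injective on all of ℤ/31ℤ, hence bijective (finite equal-size domain and codomain). In particular φ is surjective.
Since φ is surjective, we find the preimage of 18. The inverse of x ↦ x^29 on (ℤ/31ℤ)^× is x ↦ x^29, because 29·29 = 841 = 28·30 + 1 ≡ 1 (mod 30) and x^{30} = 1 for x ≠ 0 (Fermat). So φ⁻¹(18) = 18^29 mod 31.
Repeated squaring mod 31: 18^1 ≡ 18, 18^2 ≡ 18² = 324 ≡ 14, 18^4 ≡ 14² = 196 ≡ 10, 18^8 ≡ 10² = 100 ≡ 7, 18^16 ≡ 7² = 49 ≡ 18. Since 29 = 16 + 8 + 4 + 1, 18^29 ≡ 18·7·10·18: 18·7 = 126 ≡ 2, then 2·10 = 20, then 20·18 = 360 ≡ 19. So 18^29 ≡ 19 (mod 31).
Hence φ⁻¹(18) = 19.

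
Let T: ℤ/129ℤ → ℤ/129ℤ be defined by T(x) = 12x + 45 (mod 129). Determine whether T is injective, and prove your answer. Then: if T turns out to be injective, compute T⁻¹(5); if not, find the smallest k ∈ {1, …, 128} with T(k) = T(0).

43

We have gcd(12, 129) = 3 > 1. Taking x_1 = 0 and x_2 = 43: T(0) = 45 and T(43) = 12·43 + 45 = 561 ≡ 45 (mod 129).
So T(0) = T(43) while 0 ≠ 43, thus T is not injective.
Since T is not injective, we find the least positive k with T(k) = T(0): this means 12k ≡ 0 (mod 129), i.e. 129 ∣ 12k. Since gcd(12, 129) = 3, dividing through by 3 this holds exactly when 43 ∣ 4k, and as gcd(4, 43) = 1, exactly when 43 ∣ k.
The smallest positive such k is 43.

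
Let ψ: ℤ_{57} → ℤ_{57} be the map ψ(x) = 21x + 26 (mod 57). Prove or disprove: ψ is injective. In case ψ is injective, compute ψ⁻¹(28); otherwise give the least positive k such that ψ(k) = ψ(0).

19

By definition, ψ is injective if ψ(s) = ψ(t) implies s = t.
We have gcd(21, 57) = 3 > 1. Taking s = 0 and t = 19: ψ(0) = 26 and ψ(19) = 21·19 + 26 = 425 ≡ 26 (mod 57).
So ψ(0) = ψ(19) while 0 ≠ 19, so ψ is not injective.
Since ψ is not injective, we find the least positive k with ψ(k) = ψ(0): this means 21k ≡ 0 (mod 57), i.e. 57 ∣ 21k. Since gcd(21, 57) = 3, dividing through by 3 this holds exactly when 19 ∣ 7k, and as gcd(7, 19) = 1, exactly when 19 ∣ k.
The smallest positive such k is 19.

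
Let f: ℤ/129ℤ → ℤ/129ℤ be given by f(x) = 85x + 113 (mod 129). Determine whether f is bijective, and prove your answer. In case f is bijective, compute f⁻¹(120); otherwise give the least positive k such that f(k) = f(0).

79

If f(a) = f(b), then 85a ≡ 85b (mod 129). Because gcd(85, 129) = 1, we may cancel 85 to get a ≡ b (mod 129).
We now compute 85⁻¹ mod 129 explicitly. Euclid's algorithm: 129 = 1·85 + 44, 85 = 1·44 + 41, 44 = 1·41 + 3, 41 = 13·3 + 2, 3 = 1·2 + 1; back-substituting gives 1 = 85·85 − 56·129, so 85⁻¹ ≡ 85 (mod 129).
Then y ↦ 85(y − 113) is a two-sided inverse to f, so every y ∈ ℤ/129ℤ has a preimage.
So f is bijective.
Since f is bijective, we find f⁻¹(120): we need 85x ≡ 120 − 113 ≡ 7 (mod 129). Using 85⁻¹ = 85: x ≡ 85·7 = 595 = 4·129 + 79, so x = 79.
Check: f(79) = 85·79 + 113 = 6828 = 52·129 + 120 ≡ 120 (mod 129).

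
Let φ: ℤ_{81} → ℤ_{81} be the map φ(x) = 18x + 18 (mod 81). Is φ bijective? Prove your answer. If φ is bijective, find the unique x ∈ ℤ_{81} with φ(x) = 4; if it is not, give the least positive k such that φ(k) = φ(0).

9

We have gcd(18, 81) = 9 > 1. Taking a = 0 and b = 9: φ(0) = 18 and φ(9) = 18·9 + 18 = 180 ≡ 18 (mod 81).
So φ(0) = φ(9) while 0 ≠ 9, thus φ is not injective, hence not bijective.
Since φ is not bijective, we find the least positive k with φ(k) = φ(0): this means 18k ≡ 0 (mod 81), i.e. 81 ∣ 18k. Since gcd(18, 81) = 9, dividing through by 9 this holds exactly when 9 ∣ 2k, and as gcd(2, 9) = 1, exactly when 9 ∣ k.
The smallest positive such k is 9.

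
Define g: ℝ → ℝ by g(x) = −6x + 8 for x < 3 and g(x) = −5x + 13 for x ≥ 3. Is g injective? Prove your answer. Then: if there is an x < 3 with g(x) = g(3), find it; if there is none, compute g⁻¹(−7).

Both pieces are strictly decreasing (slopes −6 and −5), so each is injective on its own interval.
The left piece maps (−∞, 3) onto (−10, ∞); the right piece maps [3, ∞) onto (−∞, −2].
These images overlap. In particular g(3) = −2 (right piece), and solving −6x + 8 = −2 on the left piece gives x = 5/3 < 3.
So g(5/3) = g(3) with 5/3 ≠ 3, and g is not injective. This x = 5/3 is the requested value below 3.

5/3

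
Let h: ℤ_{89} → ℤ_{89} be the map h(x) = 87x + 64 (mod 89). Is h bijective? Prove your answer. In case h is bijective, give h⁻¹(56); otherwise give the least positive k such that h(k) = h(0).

If h(x_1) = h(x_2), then 87x_1 ≡ 87x_2 (mod 89). Because gcd(87, 89) = 1, we may cancel 87 to get x_1 ≡ x_2 (mod 89).
We now compute 87⁻¹ mod 89 explicitly. Euclid's algorithm: 89 = 1·87 + 2, 87 = 43·2 + 1; back-substituting gives 1 = 44·87 − 43·89, so 87⁻¹ ≡ 44 (mod 89).
For any y ∈ ℤ_{89}, x = 44(y − 64) mod 89 satisfies h(x) = 87·44(y − 64) + 64 ≡ y (since 87·44 ≡ 1 mod 89). So every y has a preimage.
So h is bijective.
Since h is bijective, we compute h⁻¹(56): solve 87x + 64 ≡ 56 (mod 89), i.e. 87x ≡ 81 (mod 89).
Multiplying by 87⁻¹ = 44 gives x ≡ 44·81 = 3564 = 40·89 + 4 ≡ 4 (mod 89).
Check: h(4) = 87·4 + 64 = 412 = 4·89 + 56 ≡ 56 (mod 89).

4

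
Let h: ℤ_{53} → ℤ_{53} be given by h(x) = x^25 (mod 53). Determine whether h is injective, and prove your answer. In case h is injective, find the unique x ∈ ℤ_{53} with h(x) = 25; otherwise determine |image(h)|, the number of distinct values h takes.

Since 53 is prime, the nonzero elements of ℤ_{53} form a cyclic group of order 52.
As gcd(25, 52) = 1, raising to the 25th power is a bijection on this group: if x_1^25 ≡ x_2^25 then (x_1x_2^{−1})^25 = 1, and the only element of order dividing gcd(25, 52) = 1 is 1, so x_1 = x_2.
With h(0) = 0 this makes h injective on all of ℤ_{53}, hence bijective (finite equal-size domain and codomain). In particular h is injective.
Since h is injective, we find the preimage of 25. The inverse of x ↦ x^25 on (ℤ_{53})^× is x ↦ x^25, because 25·25 = 625 = 12·52 + 1 ≡ 1 (mod 52) and x^{52} = 1 for x ≠ 0 (Fermat). So h⁻¹(25) = 25^25 mod 53.
Repeated squaring mod 53: 25^1 ≡ 25, 25^2 ≡ 25² = 625 ≡ 42, 25^4 ≡ 42² = 1764 ≡ 15, 25^8 ≡ 15² = 225 ≡ 13, 25^16 ≡ 13² = 169 ≡ 10. Since 25 = 16 + 8 + 1, 25^25 ≡ 10·13·25: 10·13 = 130 ≡ 24, then 24·25 = 600 ≡ 17. So 25^25 ≡ 17 (mod 53).
Hence h⁻¹(25) = 17.

17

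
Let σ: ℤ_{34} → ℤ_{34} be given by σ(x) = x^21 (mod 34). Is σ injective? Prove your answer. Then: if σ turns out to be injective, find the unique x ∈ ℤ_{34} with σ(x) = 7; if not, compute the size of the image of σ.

Computing x^21 mod 34 for each x (by repeated squaring, reducing mod 34 at every step), the values σ(0), σ(1), …, σ(33) are: 0, 1, 32, 5, 4, 31, 24, 11, 26, 25, 6, 27, 20, 13, 12, 19, 16, 17, 18, 15, 22, 21, 14, 7, 28, 9, 8, 23, 10, 3, 30, 29, 2, 33.
Every element of ℤ_{34} appears exactly once in this list, so σ is a bijection, and in particular injective.
Since σ is injective, we read off the preimage of 7 from the same table: σ(23) = 7, so σ⁻¹(7) = 23.

23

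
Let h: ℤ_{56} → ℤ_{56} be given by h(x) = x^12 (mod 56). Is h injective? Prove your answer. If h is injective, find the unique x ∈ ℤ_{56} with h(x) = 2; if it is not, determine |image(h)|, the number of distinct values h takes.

4

h(1) = 1^12 = 1.
h(3): Repeated squaring mod 56: 3^1 ≡ 3, 3^2 ≡ 3² = 9, 3^4 ≡ 9² = 81 ≡ 25, 3^8 ≡ 25² = 625 ≡ 9. Since 12 = 8 + 4, 3^12 ≡ 9·25: 9·25 = 225 ≡ 1. So 3^12 ≡ 1 (mod 56).
So h(1) = h(3) = 1 while 1 ≠ 3, hence h is not injective.
Since h is not injective, we determine |image(h)|. Computing x^12 mod 56 for each x (by repeated squaring, reducing mod 56 at every step), the values h(0), h(1), …, h(55) are: 0, 1, 8, 1, 8, 1, 8, 49, 8, 1, 8, 1, 8, 1, 0, 1, 8, 1, 8, 1, 8, 49, 8, 1, 8, 1, 8, 1, 0, 1, 8, 1, 8, 1, 8, 49, 8, 1, 8, 1, 8, 1, 0, 1, 8, 1, 8, 1, 8, 49, 8, 1, 8, 1, 8, 1.
The distinct values are {0, 1, 8, 49}; there are 4 of them.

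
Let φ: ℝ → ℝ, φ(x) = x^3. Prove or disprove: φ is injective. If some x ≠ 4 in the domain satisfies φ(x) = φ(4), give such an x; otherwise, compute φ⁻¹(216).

On ℝ, x ↦ x^3 is strictly increasing (since 3 is odd), so φ(a) = φ(b) forces a = b. Thus φ is injective.
Since x ↦ x^3 is strictly increasing on ℝ, it is injective there, so no x ≠ 4 in the domain has φ(x) = φ(4). We therefore compute φ⁻¹(216) = 216^{1/3} = 6 (indeed 6^3 = 216).

6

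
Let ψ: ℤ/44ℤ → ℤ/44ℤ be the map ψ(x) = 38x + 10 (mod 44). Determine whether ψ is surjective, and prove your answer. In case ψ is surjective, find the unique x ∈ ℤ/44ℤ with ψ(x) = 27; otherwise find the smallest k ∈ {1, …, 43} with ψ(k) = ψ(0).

Since gcd(38, 44) = 2, we have 38x ≡ 0 (mod 2) for all x, so ψ(x) ≡ 0 (mod 2).
But 1 ≢ 0 (mod 2), so 1 ∈ ℤ/44ℤ has no preimage. Thus ψ is not surjective.
Since ψ is not surjective, we find the least positive k with ψ(k) = ψ(0): this means 38k ≡ 0 (mod 44), i.e. 44 ∣ 38k. Since gcd(38, 44) = 2, dividing through by 2 this holds exactly when 22 ∣ 19k, and as gcd(19, 22) = 1, exactly when 22 ∣ k.
The smallest positive such k is 22.

22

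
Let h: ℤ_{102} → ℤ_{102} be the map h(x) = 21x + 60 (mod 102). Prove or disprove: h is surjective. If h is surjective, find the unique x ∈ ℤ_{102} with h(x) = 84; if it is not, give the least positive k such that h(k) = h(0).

34

Since gcd(21, 102) = 3, we have 21x ≡ 0 (mod 3) for all x, so h(x) ≡ 0 (mod 3).
But 1 ≢ 0 (mod 3), so 1 ∈ ℤ_{102} has no preimage. Hence h is not surjective.
Since h is not surjective, we find the least positive k with h(k) = h(0): this means 21k ≡ 0 (mod 102), i.e. 102 ∣ 21k. Since gcd(21, 102) = 3, dividing through by 3 this holds exactly when 34 ∣ 7k, and as gcd(7, 34) = 1, exactly when 34 ∣ k.
The smallest positive such k is 34.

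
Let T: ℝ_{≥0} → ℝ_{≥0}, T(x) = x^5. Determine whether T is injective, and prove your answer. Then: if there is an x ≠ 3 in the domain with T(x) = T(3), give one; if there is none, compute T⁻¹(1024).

On ℝ_{≥0}, x ↦ x^5 is strictly increasing, so T(s) = T(t) forces s = t. Hence T is injective.
Since x ↦ x^5 is strictly increasing on ℝ_{≥0}, it is injective there, so no x ≠ 3 in the domain has T(x) = T(3). We therefore compute T⁻¹(1024) = 1024^{1/5} = 4 (indeed 4^5 = 1024).

4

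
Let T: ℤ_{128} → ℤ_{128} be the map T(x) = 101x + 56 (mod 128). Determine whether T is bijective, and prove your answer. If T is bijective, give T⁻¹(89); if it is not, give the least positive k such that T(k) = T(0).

13

Suppose T(s) = T(t) in ℤ_{128}. Then 101s + 56 ≡ 101t + 56 (mod 128), therefore 101(s − t) ≡ 0 (mod 128).
Since gcd(101, 128) = 1, 101 is invertible modulo 128, thus s − t ≡ 0 (mod 128), i.e. s = t.
We now compute 101⁻¹ mod 128 explicitly. Euclid's algorithm: 128 = 1·101 + 27, 101 = 3·27 + 20, 27 = 1·20 + 7, 20 = 2·7 + 6, 7 = 1·6 + 1; back-substituting gives 1 = 109·101 − 86·128, so 101⁻¹ ≡ 109 (mod 128).
Then y ↦ 109(y − 56) is a two-sided inverse to T, so every y ∈ ℤ_{128} has a preimage.
Hence T is bijective.
Since T is bijective, we compute T⁻¹(89): solve 101x + 56 ≡ 89 (mod 128), i.e. 101x ≡ 33 (mod 128).
Multiplying by 101⁻¹ = 109 gives x ≡ 109·33 = 3597 = 28·128 + 13 ≡ 13 (mod 128).
Check: T(13) = 101·13 + 56 = 1369 = 10·128 + 89 ≡ 89 (mod 128).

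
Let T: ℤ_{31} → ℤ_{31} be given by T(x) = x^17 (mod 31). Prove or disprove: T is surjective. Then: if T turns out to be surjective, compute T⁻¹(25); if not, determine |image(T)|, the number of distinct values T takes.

5

Since 31 is prime, the nonzero elements of ℤ_{31} form a cyclic group of order 30.
As gcd(17, 30) = 1, raising to the 17th power is a bijection on this group: if u^17 ≡ v^17 then (uv^{−1})^17 = 1, and the only element of order dividing gcd(17, 30) = 1 is 1, so u = v.
With T(0) = 0 this makes T injective on all of ℤ_{31}, hence bijective (finite equal-size domain and codomain). In particular T is surjective.
Since T is surjective, we find the preimage of 25. The inverse of x ↦ x^17 on (ℤ_{31})^× is x ↦ x^23, because 17·23 = 391 = 13·30 + 1 ≡ 1 (mod 30) and x^{30} = 1 for x ≠ 0 (Fermat). So T⁻¹(25) = 25^23 mod 31.
Repeated squaring mod 31: 25^1 ≡ 25, 25^2 ≡ 25² = 625 ≡ 5, 25^4 ≡ 5² = 25, 25^8 ≡ 25² = 625 ≡ 5, 25^16 ≡ 5² = 25. Since 23 = 16 + 4 + 2 + 1, 25^23 ≡ 25·25·5·25: 25·25 = 625 ≡ 5, then 5·5 = 25, then 25·25 = 625 ≡ 5. So 25^23 ≡ 5 (mod 31).
Hence T⁻¹(25) = 5.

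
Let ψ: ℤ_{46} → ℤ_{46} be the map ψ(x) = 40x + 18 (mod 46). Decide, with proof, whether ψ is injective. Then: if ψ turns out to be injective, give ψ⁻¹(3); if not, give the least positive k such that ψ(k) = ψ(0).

23

We have gcd(40, 46) = 2 > 1. Taking x_1 = 0 and x_2 = 23: ψ(0) = 18 and ψ(23) = 40·23 + 18 = 938 ≡ 18 (mod 46).
So ψ(0) = ψ(23) while 0 ≠ 23, therefore ψ is not injective.
Since ψ is not injective, we find the least positive k with ψ(k) = ψ(0): this means 40k ≡ 0 (mod 46), i.e. 46 ∣ 40k. Since gcd(40, 46) = 2, dividing through by 2 this holds exactly when 23 ∣ 20k, and as gcd(20, 23) = 1, exactly when 23 ∣ k.
The smallest positive such k is 23.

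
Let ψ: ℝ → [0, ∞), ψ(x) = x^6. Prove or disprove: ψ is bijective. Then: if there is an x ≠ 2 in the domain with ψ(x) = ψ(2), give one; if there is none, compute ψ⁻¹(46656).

ψ(2) = 64 = (−2)^6 = ψ(−2) (since 6 is even), with 2 ≠ −2. So ψ is not injective, hence not bijective.
For the follow-up, such an x exists: taking x = −2 ∈ ℝ gives ψ(−2) = 64 = ψ(2) with −2 ≠ 2.

-2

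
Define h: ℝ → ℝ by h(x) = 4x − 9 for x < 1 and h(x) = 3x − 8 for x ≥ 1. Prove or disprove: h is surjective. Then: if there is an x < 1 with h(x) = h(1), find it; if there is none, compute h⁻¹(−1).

7/3

Both pieces are strictly increasing (slopes 4 and 3), so each is injective on its own interval.
The left piece maps (−∞, 1) onto (−∞, −5); the right piece maps [1, ∞) onto [−5, ∞).
These images together cover ℝ, so h is surjective.
Because the two images are disjoint, no x < 1 has h(x) = h(1), so we compute h⁻¹(−1): −1 lies in [−5, ∞), so solve 3x − 8 = −1: x = (−1 + 8)/3 = 7/3.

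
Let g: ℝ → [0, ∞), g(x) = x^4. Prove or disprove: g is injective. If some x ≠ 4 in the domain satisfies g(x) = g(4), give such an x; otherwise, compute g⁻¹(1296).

-4

g(4) = 256 = (−4)^4 = g(−4) (since 4 is even), with 4 ≠ −4. So g is not injective.
For the follow-up, such an x exists: taking x = −4 ∈ ℝ gives g(−4) = 256 = g(4) with −4 ≠ 4.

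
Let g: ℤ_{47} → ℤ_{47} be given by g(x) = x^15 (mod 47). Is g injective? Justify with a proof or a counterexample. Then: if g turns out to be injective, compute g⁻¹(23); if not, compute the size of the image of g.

Since 47 is prime, the nonzero elements of ℤ_{47} form a cyclic group of order 46.
As gcd(15, 46) = 1, raising to the 15th power is a bijection on this group: if a^15 ≡ b^15 then (ab^{−1})^15 = 1, and the only element of order dividing gcd(15, 46) = 1 is 1, so a = b.
With g(0) = 0 this makes g injective on all of ℤ_{47}, hence bijective (finite equal-size domain and codomain). In particular g is injective.
Since g is injective, we find the preimage of 23. The inverse of x ↦ x^15 on (ℤ_{47})^× is x ↦ x^43, because 15·43 = 645 = 14·46 + 1 ≡ 1 (mod 46) and x^{46} = 1 for x ≠ 0 (Fermat). So g⁻¹(23) = 23^43 mod 47.
Repeated squaring mod 47: 23^1 ≡ 23, 23^2 ≡ 23² = 529 ≡ 12, 23^4 ≡ 12² = 144 ≡ 3, 23^8 ≡ 3² = 9, 23^16 ≡ 9² = 81 ≡ 34, 23^32 ≡ 34² = 1156 ≡ 28. Since 43 = 32 + 8 + 2 + 1, 23^43 ≡ 28·9·12·23: 28·9 = 252 ≡ 17, then 17·12 = 204 ≡ 16, then 16·23 = 368 ≡ 39. So 23^43 ≡ 39 (mod 47).
Hence g⁻¹(23) = 39.

39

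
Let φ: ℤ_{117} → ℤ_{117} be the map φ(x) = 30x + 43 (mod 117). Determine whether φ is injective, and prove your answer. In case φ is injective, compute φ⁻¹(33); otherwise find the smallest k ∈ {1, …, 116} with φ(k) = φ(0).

39

By definition, φ is injective if φ(a) = φ(b) implies a = b.
We have gcd(30, 117) = 3 > 1. Taking a = 0 and b = 39: φ(0) = 43 and φ(39) = 30·39 + 43 = 1213 ≡ 43 (mod 117).
So φ(0) = φ(39) while 0 ≠ 39, therefore φ is not injective.
Since φ is not injective, we find the least positive k with φ(k) = φ(0): this means 30k ≡ 0 (mod 117), i.e. 117 ∣ 30k. Since gcd(30, 117) = 3, dividing through by 3 this holds exactly when 39 ∣ 10k, and as gcd(10, 39) = 1, exactly when 39 ∣ k.
The smallest positive such k is 39.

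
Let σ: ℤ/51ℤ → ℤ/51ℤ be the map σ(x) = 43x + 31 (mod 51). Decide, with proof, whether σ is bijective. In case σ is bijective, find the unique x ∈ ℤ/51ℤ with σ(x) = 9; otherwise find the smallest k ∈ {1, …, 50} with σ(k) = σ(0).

41

Recall that injectivity means: for all s, t in the domain, σ(s) = σ(t) implies s = t.
Suppose σ(s) = σ(t) in ℤ/51ℤ. Then 43s + 31 ≡ 43t + 31 (mod 51), therefore 43(s − t) ≡ 0 (mod 51).
Since gcd(43, 51) = 1, 43 is invertible modulo 51, thus s − t ≡ 0 (mod 51), i.e. s = t.
We now compute 43⁻¹ mod 51 explicitly. Euclid's algorithm: 51 = 1·43 + 8, 43 = 5·8 + 3, 8 = 2·3 + 2, 3 = 1·2 + 1; back-substituting gives 1 = 19·43 − 16·51, so 43⁻¹ ≡ 19 (mod 51).
For any y ∈ ℤ/51ℤ, x = 19(y − 31) mod 51 satisfies σ(x) = 43·19(y − 31) + 31 ≡ y (since 43·19 ≡ 1 mod 51). So every y has a preimage.
Hence σ is bijective.
Since σ is bijective, we find σ⁻¹(9): we need 43x ≡ 9 − 31 ≡ 29 (mod 51). Using 43⁻¹ = 19: x ≡ 19·29 = 551 = 10·51 + 41, so x = 41.
Check: σ(41) = 43·41 + 31 = 1794 = 35·51 + 9 ≡ 9 (mod 51).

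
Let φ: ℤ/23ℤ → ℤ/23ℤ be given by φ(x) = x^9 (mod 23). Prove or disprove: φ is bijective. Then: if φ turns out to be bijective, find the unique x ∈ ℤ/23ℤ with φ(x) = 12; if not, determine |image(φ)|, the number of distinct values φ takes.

18

Since 23 is prime, the nonzero elements of ℤ/23ℤ form a cyclic group of order 22.
As gcd(9, 22) = 1, raising to the 9th power is a bijection on this group: if s^9 ≡ t^9 then (st^{−1})^9 = 1, and the only element of order dividing gcd(9, 22) = 1 is 1, so s = t.
With φ(0) = 0 this makes φ injective on all of ℤ/23ℤ, hence bijective (finite equal-size domain and codomain). In particular φ is bijective.
Since φ is bijective, we find the preimage of 12. The inverse of x ↦ x^9 on (ℤ/23ℤ)^× is x ↦ x^5, because 9·5 = 45 = 2·22 + 1 ≡ 1 (mod 22) and x^{22} = 1 for x ≠ 0 (Fermat). So φ⁻¹(12) = 12^5 mod 23.
Repeated squaring mod 23: 12^1 ≡ 12, 12^2 ≡ 12² = 144 ≡ 6, 12^4 ≡ 6² = 36 ≡ 13. Since 5 = 4 + 1, 12^5 ≡ 13·12: 13·12 = 156 ≡ 18. So 12^5 ≡ 18 (mod 23).
Hence φ⁻¹(12) = 18.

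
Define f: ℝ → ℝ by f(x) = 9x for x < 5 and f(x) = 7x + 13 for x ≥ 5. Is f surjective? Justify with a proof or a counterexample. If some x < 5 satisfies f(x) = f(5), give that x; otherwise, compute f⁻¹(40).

Both pieces are strictly increasing (slopes 9 and 7), so each is injective on its own interval.
The left piece maps (−∞, 5) onto (−∞, 45); the right piece maps [5, ∞) onto [48, ∞).
The union (−∞, 45) ∪ [48, ∞) omits the interval between 45 and 48; in particular 45 has no preimage. So f is not surjective.
Because the two images are disjoint, no x < 5 has f(x) = f(5), so we compute f⁻¹(40): 40 lies in (−∞, 45), so solve 9x = 40: x = (40 − 0)/9 = 40/9.

40/9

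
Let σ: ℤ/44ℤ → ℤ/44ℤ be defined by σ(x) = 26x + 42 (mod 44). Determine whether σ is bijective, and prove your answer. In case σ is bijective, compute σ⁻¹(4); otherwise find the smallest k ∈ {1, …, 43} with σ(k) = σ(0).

Recall that σ is injective if σ(u) = σ(v) implies u = v.
We have gcd(26, 44) = 2 > 1. Taking u = 0 and v = 22: σ(0) = 42 and σ(22) = 26·22 + 42 = 614 ≡ 42 (mod 44).
So σ(0) = σ(22) while 0 ≠ 22, thus σ is not injective, hence not bijective.
Since σ is not bijective, we find the least positive k with σ(k) = σ(0): this means 26k ≡ 0 (mod 44), i.e. 44 ∣ 26k. Since gcd(26, 44) = 2, dividing through by 2 this holds exactly when 22 ∣ 13k, and as gcd(13, 22) = 1, exactly when 22 ∣ k.
The smallest positive such k is 22.

22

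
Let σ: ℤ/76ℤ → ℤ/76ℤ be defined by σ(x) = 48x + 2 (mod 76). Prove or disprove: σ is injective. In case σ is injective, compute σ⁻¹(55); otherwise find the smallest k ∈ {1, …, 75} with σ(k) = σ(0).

Recall that σ is injective if σ(u) = σ(v) implies u = v.
We have gcd(48, 76) = 4 > 1. Taking u = 0 and v = 19: σ(0) = 2 and σ(19) = 48·19 + 2 = 914 ≡ 2 (mod 76).
So σ(0) = σ(19) while 0 ≠ 19, so σ is not injective.
Since σ is not injective, we find the least positive k with σ(k) = σ(0): this means 48k ≡ 0 (mod 76), i.e. 76 ∣ 48k. Since gcd(48, 76) = 4, dividing through by 4 this holds exactly when 19 ∣ 12k, and as gcd(12, 19) = 1, exactly when 19 ∣ k.
The smallest positive such k is 19.

19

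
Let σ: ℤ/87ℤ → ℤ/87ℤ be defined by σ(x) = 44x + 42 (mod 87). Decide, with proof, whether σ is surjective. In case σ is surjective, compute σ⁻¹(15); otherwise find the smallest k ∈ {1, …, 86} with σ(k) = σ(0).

Since gcd(44, 87) = 1, 44 is invertible modulo 87. Euclid's algorithm: 87 = 1·44 + 43, 44 = 1·43 + 1; back-substituting gives 1 = 2·44 − 1·87, so 44⁻¹ ≡ 2 (mod 87).
Then y ↦ 2(y − 42) is a two-sided inverse to σ, so every y ∈ ℤ/87ℤ has a preimage.
Therefore σ is surjective.
Since σ is surjective, we compute σ⁻¹(15): solve 44x + 42 ≡ 15 (mod 87), i.e. 44x ≡ 60 (mod 87).
Multiplying by 44⁻¹ = 2 gives x ≡ 2·60 = 120 = 1·87 + 33 ≡ 33 (mod 87).
Check: σ(33) = 44·33 + 42 = 1494 = 17·87 + 15 ≡ 15 (mod 87).

33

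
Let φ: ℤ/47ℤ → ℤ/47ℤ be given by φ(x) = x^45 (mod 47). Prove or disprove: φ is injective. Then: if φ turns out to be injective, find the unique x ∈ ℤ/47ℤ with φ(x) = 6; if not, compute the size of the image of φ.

Since 47 is prime, the nonzero elements of ℤ/47ℤ form a cyclic group of order 46.
As gcd(45, 46) = 1, raising to the 45th power is a bijection on this group: if a^45 ≡ b^45 then (ab^{−1})^45 = 1, and the only element of order dividing gcd(45, 46) = 1 is 1, so a = b.
With φ(0) = 0 this makes φ injective on all of ℤ/47ℤ, hence bijective (finite equal-size domain and codomain). In particular φ is injective.
Since φ is injective, we find the preimage of 6. The inverse of x ↦ x^45 on (ℤ/47ℤ)^× is x ↦ x^45, because 45·45 = 2025 = 44·46 + 1 ≡ 1 (mod 46) and x^{46} = 1 for x ≠ 0 (Fermat). So φ⁻¹(6) = 6^45 mod 47.
Repeated squaring mod 47: 6^1 ≡ 6, 6^2 ≡ 6² = 36, 6^4 ≡ 36² = 1296 ≡ 27, 6^8 ≡ 27² = 729 ≡ 24, 6^16 ≡ 24² = 576 ≡ 12, 6^32 ≡ 12² = 144 ≡ 3. Since 45 = 32 + 8 + 4 + 1, 6^45 ≡ 3·24·27·6: 3·24 = 72 ≡ 25, then 25·27 = 675 ≡ 17, then 17·6 = 102 ≡ 8. So 6^45 ≡ 8 (mod 47).
Hence φ⁻¹(6) = 8.

8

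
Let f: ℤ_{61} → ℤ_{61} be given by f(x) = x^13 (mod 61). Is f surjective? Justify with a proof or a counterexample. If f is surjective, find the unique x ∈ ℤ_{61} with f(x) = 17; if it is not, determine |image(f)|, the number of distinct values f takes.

31

Since 61 is prime, the nonzero elements of ℤ_{61} form a cyclic group of order 60.
As gcd(13, 60) = 1, raising to the 13th power is a bijection on this group: if s^13 ≡ t^13 then (st^{−1})^13 = 1, and the only element of order dividing gcd(13, 60) = 1 is 1, so s = t.
With f(0) = 0 this makes f injective on all of ℤ_{61}, hence bijective (finite equal-size domain and codomain). In particular f is surjective.
Since f is surjective, we find the preimage of 17. The inverse of x ↦ x^13 on (ℤ_{61})^× is x ↦ x^37, because 13·37 = 481 = 8·60 + 1 ≡ 1 (mod 60) and x^{60} = 1 for x ≠ 0 (Fermat). So f⁻¹(17) = 17^37 mod 61.
Repeated squaring mod 61: 17^1 ≡ 17, 17^2 ≡ 17² = 289 ≡ 45, 17^4 ≡ 45² = 2025 ≡ 12, 17^8 ≡ 12² = 144 ≡ 22, 17^16 ≡ 22² = 484 ≡ 57, 17^32 ≡ 57² = 3249 ≡ 16. Since 37 = 32 + 4 + 1, 17^37 ≡ 16·12·17: 16·12 = 192 ≡ 9, then 9·17 = 153 ≡ 31. So 17^37 ≡ 31 (mod 61).
Hence f⁻¹(17) = 31.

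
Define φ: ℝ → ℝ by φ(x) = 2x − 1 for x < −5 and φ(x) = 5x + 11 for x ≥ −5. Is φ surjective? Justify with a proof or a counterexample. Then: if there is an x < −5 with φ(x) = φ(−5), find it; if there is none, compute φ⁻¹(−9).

-13/2

Both pieces are strictly increasing (slopes 2 and 5), so each is injective on its own interval.
The left piece maps (−∞, −5) onto (−∞, −11); the right piece maps [−5, ∞) onto [−14, ∞).
The union (−∞, −11) ∪ [−14, ∞) covers ℝ, so φ is surjective.
For the follow-up: the images overlap, so an x < −5 with φ(x) = φ(−5) exists. φ(−5) = −14; solving 2x − 1 = −14 for x < −5 gives x = (−14 + 1)/2 = −13/2.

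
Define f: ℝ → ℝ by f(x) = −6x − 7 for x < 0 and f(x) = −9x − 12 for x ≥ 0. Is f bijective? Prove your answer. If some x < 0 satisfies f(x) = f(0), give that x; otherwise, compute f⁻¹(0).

Both pieces are strictly decreasing (slopes −6 and −9), so each is injective on its own interval.
The left piece maps (−∞, 0) onto (−7, ∞); the right piece maps [0, ∞) onto (−∞, −12].
The images leave a gap (−7 has no preimage), so f is not surjective, hence not bijective.
Because the two images are disjoint, no x < 0 has f(x) = f(0), so we compute f⁻¹(0): 0 lies in (−7, ∞), so solve −6x − 7 = 0: x = (0 + 7)/(−6) = −7/6.

-7/6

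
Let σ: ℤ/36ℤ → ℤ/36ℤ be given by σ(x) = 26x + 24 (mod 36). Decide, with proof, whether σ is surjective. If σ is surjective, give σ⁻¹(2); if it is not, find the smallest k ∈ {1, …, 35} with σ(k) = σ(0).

18

Recall: σ is surjective if every y in the codomain equals σ(x) for some x in the domain.
Since gcd(26, 36) = 2, we have 26x ≡ 0 (mod 2) for all x, so σ(x) ≡ 0 (mod 2).
But 1 ≢ 0 (mod 2), so 1 ∈ ℤ/36ℤ has no preimage. So σ is not surjective.
Since σ is not surjective, we find the least positive k with σ(k) = σ(0): this means 26k ≡ 0 (mod 36), i.e. 36 ∣ 26k. Since gcd(26, 36) = 2, dividing through by 2 this holds exactly when 18 ∣ 13k, and as gcd(13, 18) = 1, exactly when 18 ∣ k.
The smallest positive such k is 18.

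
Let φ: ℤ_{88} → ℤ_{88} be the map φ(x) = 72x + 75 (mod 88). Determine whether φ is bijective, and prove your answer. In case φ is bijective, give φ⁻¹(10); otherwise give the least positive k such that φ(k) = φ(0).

11

By definition, φ is injective when φ(a) = φ(b) forces a = b.
We have gcd(72, 88) = 8 > 1. Taking a = 0 and b = 11: φ(0) = 75 and φ(11) = 72·11 + 75 = 867 ≡ 75 (mod 88).
So φ(0) = φ(11) while 0 ≠ 11, hence φ is not injective, hence not bijective.
Since φ is not bijective, we find the least positive k with φ(k) = φ(0): this means 72k ≡ 0 (mod 88), i.e. 88 ∣ 72k. Since gcd(72, 88) = 8, dividing through by 8 this holds exactly when 11 ∣ 9k, and as gcd(9, 11) = 1, exactly when 11 ∣ k.
The smallest positive such k is 11.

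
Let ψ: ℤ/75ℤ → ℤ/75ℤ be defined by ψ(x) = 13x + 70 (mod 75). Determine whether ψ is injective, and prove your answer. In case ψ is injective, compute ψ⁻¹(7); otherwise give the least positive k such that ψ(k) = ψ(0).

If ψ(u) = ψ(v), then 13u ≡ 13v (mod 75). Because gcd(13, 75) = 1, we may cancel 13 to get u ≡ v (mod 75).
Hence ψ is injective.
We now compute 13⁻¹ mod 75 explicitly. Euclid's algorithm: 75 = 5·13 + 10, 13 = 1·10 + 3, 10 = 3·3 + 1; back-substituting gives 1 = 52·13 − 9·75, so 13⁻¹ ≡ 52 (mod 75).
Since ψ is injective, we compute ψ⁻¹(7): solve 13x + 70 ≡ 7 (mod 75), i.e. 13x ≡ 12 (mod 75).
Multiplying by 13⁻¹ = 52 gives x ≡ 52·12 = 624 = 8·75 + 24 ≡ 24 (mod 75).
Check: ψ(24) = 13·24 + 70 = 382 = 5·75 + 7 ≡ 7 (mod 75).

24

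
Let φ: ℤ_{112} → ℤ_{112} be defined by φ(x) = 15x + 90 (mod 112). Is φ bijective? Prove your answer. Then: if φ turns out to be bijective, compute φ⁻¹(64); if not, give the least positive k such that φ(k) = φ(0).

Suppose φ(u) = φ(v) in ℤ_{112}. Then 15u + 90 ≡ 15v + 90 (mod 112), hence 15(u − v) ≡ 0 (mod 112).
Since gcd(15, 112) = 1, 15 is invertible modulo 112, thus u − v ≡ 0 (mod 112), i.e. u = v.
We now compute 15⁻¹ mod 112 explicitly. Euclid's algorithm: 112 = 7·15 + 7, 15 = 2·7 + 1; back-substituting gives 1 = 15·15 − 2·112, so 15⁻¹ ≡ 15 (mod 112).
Then y ↦ 15(y − 90) is a two-sided inverse to φ, so every y ∈ ℤ_{112} has a preimage.
Thus φ is bijective.
Since φ is bijective, we find φ⁻¹(64): we need 15x ≡ 64 − 90 ≡ 86 (mod 112). Using 15⁻¹ = 15: x ≡ 15·86 = 1290 = 11·112 + 58, so x = 58.
Check: φ(58) = 15·58 + 90 = 960 = 8·112 + 64 ≡ 64 (mod 112).

58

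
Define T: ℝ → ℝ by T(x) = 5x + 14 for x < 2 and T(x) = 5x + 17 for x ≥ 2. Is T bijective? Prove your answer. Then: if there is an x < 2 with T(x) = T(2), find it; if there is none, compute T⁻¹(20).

6/5

Both pieces are strictly increasing (slopes 5 and 5), so each is injective on its own interval.
The left piece maps (−∞, 2) onto (−∞, 24); the right piece maps [2, ∞) onto [27, ∞).
The images leave a gap (24 has no preimage), so T is not surjective, hence not bijective.
Because the two images are disjoint, no x < 2 has T(x) = T(2), so we compute T⁻¹(20): 20 lies in (−∞, 24), so solve 5x + 14 = 20: x = (20 − 14)/5 = 6/5.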